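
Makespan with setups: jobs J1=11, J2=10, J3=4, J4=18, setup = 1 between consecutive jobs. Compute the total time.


Makespan = Σ processing + (n-1) × setup
= (11 + 10 + 4 + 18) + (4-1)×1
= 43 + 3
= 46 time units


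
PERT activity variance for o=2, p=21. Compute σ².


σ² = ((p - o) / 6)² = (p - o)² / 36
= (21 - 2)² / 36
= 19² / 36
= 361 / 36
= 10.0278


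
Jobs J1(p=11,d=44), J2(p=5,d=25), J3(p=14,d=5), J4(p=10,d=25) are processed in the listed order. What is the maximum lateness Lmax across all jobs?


Lateness per job (L = C - d):
  J1: C=11, d=44, L=-33
  J2: C=16, d=25, L=-9
  J3: C=30, d=5, L=25
  J4: C=40, d=25, L=15
Lmax = max(-33, -9, 25, 15)
= 25


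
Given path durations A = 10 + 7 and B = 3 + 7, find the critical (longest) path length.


Path A: 10 + 7 = 17
Path B: 3 + 7 = 10
Critical path = longest = max(17, 10)
= 17 (Path A)


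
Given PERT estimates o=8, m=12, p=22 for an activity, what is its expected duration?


te = (o + 4m + p) / 6
= (8 + 4×12 + 22) / 6
= (8 + 48 + 22) / 6
= 78 / 6
= 13.00


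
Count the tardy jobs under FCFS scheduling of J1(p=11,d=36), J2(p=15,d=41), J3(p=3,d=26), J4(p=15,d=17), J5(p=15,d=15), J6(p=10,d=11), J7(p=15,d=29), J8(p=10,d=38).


Completion vs due date:
  J1: C=11, d=36 → on time
  J2: C=26, d=41 → on time
  J3: C=29, d=26 → TARDY
  J4: C=44, d=17 → TARDY
  J5: C=59, d=15 → TARDY
  J6: C=69, d=11 → TARDY
  J7: C=84, d=29 → TARDY
  J8: C=94, d=38 → TARDY
Tardy jobs: J3, J4, J5, J6, J7, J8
Count = 6


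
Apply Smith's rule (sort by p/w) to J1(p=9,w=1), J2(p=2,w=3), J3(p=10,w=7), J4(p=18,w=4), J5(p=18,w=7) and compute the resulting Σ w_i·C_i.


WSPT order (by p/w): J2 → J3 → J5 → J4 → J1
  J2: C=2, w·C=3×2=6
  J3: C=12, w·C=7×12=84
  J5: C=30, w·C=7×30=210
  J4: C=48, w·C=4×48=192
  J1: C=57, w·C=1×57=57
Σ w·C = 549
= 549


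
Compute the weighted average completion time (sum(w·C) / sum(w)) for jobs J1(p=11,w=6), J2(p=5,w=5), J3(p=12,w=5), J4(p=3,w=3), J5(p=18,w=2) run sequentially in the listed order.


Completion times:
  J1: C=11, w×C=6×11=66
  J2: C=16, w×C=5×16=80
  J3: C=28, w×C=5×28=140
  J4: C=31, w×C=3×31=93
  J5: C=49, w×C=2×49=98
Sum w×C = 477
Sum w = 21
Weighted avg = 477/21
= 22.71


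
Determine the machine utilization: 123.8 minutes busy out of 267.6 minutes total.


Utilization = busy / total × 100
= 123.8 / 267.6 × 100
= 46.3%


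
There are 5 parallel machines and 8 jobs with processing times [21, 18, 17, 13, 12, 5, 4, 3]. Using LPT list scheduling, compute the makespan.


Jobs (LPT sorted): [21, 18, 17, 13, 12, 5, 4, 3]
Machines: 5
  J=21 → Machine 1 (load: 0+21=21)
  J=18 → Machine 2 (load: 0+18=18)
  J=17 → Machine 3 (load: 0+17=17)
  J=13 → Machine 4 (load: 0+13=13)
  J=12 → Machine 5 (load: 0+12=12)
  J=5 → Machine 5 (load: 12+5=17)
  J=4 → Machine 4 (load: 13+4=17)
  J=3 → Machine 3 (load: 17+3=20)
Machine loads: [21, 18, 20, 17, 17]
Makespan = max = 21 time units


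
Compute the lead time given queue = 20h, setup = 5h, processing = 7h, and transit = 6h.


Lead time = queue + setup + processing + transit
= 20 + 5 + 7 + 6
= 38 hours


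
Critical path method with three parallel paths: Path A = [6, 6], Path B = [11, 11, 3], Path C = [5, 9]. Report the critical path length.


Path A: 6 + 6 = 12
Path B: 11 + 11 + 3 = 25
Path C: 5 + 9 = 14
Critical path = longest = max(12, 25, 14)
= 25 (Path B)


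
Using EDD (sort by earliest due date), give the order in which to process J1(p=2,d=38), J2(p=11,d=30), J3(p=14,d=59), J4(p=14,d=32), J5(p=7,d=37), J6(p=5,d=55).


EDD: sort by earliest due date
  J2: d=30, p=11
  J4: d=32, p=14
  J5: d=37, p=7
  J1: d=38, p=2
  J6: d=55, p=5
  J3: d=59, p=14
Order: J2 → J4 → J5 → J1 → J6 → J3


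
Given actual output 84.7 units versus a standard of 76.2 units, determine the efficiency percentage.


Efficiency = (actual / standard) × 100
= (84.7 / 76.2) × 100
= 111.2%


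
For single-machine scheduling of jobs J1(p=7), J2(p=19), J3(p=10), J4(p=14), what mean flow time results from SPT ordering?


SPT order: J1 → J3 → J4 → J2
Completion times:
  J1: C=7
  J3: C=17
  J4: C=31
  J2: C=50
Sum = 105, n = 4
Mean flow = 105/4
= 26.25


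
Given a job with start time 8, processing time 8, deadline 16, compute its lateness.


Completion = 8 + 8 = 16
Lateness = C - d = 16 - 16
= 0


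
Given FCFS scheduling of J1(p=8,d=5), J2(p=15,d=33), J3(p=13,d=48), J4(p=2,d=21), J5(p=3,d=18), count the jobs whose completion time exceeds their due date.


Completion vs due date:
  J1: C=8, d=5 → TARDY
  J2: C=23, d=33 → on time
  J3: C=36, d=48 → on time
  J4: C=38, d=21 → TARDY
  J5: C=41, d=18 → TARDY
Tardy jobs: J1, J4, J5
Count = 3


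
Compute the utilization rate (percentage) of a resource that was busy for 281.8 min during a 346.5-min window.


Utilization = busy / total × 100
= 281.8 / 346.5 × 100
= 81.3%


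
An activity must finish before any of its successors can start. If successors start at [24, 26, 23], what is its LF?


LF = min of all successor start times
Successors start at: [24, 26, 23]
LF = min(24, 26, 23)
= 23


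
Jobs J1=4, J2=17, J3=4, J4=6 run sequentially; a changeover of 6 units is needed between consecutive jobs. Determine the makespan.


Makespan = Σ processing + (n-1) × setup
= (4 + 17 + 4 + 6) + (4-1)×6
= 31 + 18
= 49 time units


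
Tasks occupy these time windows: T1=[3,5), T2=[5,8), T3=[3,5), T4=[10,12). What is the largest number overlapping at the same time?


Check each time point for overlaps:
  t=3: 2 tasks active (T1, T3)
Max concurrent = 2


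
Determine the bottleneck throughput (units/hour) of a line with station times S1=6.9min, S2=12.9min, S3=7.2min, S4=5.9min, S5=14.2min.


Bottleneck = longest station time
Station times: [6.9, 12.9, 7.2, 5.9, 14.2]
Max = 14.2 min
Rate = 60 / 14.2
= 4.23 units/hour (bottleneck: 14.2min)


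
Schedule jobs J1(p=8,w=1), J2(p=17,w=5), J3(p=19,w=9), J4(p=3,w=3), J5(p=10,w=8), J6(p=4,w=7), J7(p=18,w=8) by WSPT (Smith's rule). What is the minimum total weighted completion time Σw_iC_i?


WSPT order (by p/w): J6 → J4 → J5 → J3 → J7 → J2 → J1
  J6: C=4, w·C=7×4=28
  J4: C=7, w·C=3×7=21
  J5: C=17, w·C=8×17=136
  J3: C=36, w·C=9×36=324
  J7: C=54, w·C=8×54=432
  J2: C=71, w·C=5×71=355
  J1: C=79, w·C=1×79=79
Σ w·C = 1375
= 1375


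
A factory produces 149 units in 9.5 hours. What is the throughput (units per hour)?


Throughput = units / time
= 149 / 9.5
= 15.7 units/hour


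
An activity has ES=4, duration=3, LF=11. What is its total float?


EF = ES + duration = 4 + 3 = 7
LS = LF - duration = 11 - 3 = 8
Total Float = LF - EF = 11 - 7
(or LS - ES = 8 - 4)
= 4


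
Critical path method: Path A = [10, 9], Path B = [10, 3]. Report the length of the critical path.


Path A: 10 + 9 = 19
Path B: 10 + 3 = 13
Critical path = longest = max(19, 13)
= 19 (Path A)


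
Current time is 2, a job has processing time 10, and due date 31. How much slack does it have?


Slack = due - current_time - processing
= 31 - 2 - 10
= 19


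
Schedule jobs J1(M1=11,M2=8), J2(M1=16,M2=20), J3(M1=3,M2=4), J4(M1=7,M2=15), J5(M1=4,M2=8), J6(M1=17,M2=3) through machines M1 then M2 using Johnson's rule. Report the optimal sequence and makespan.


Johnson's rule:
Group 1 (M1≤M2, sort by M1): ['J3', 'J5', 'J4', 'J2']
Group 2 (M1>M2, sort desc M2): ['J1', 'J6']
Sequence: J3 → J5 → J4 → J2 → J1 → J6
Makespan calculation:
  J3: M1 done=3, M2 done=7
  J5: M1 done=7, M2 done=15
  J4: M1 done=14, M2 done=30
  J2: M1 done=30, M2 done=50
  J1: M1 done=41, M2 done=58
  J6: M1 done=58, M2 done=61
= Sequence: J3 → J5 → J4 → J2 → J1 → J6, Makespan: 61


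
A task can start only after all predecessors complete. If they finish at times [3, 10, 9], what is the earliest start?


ES = max of all predecessor completion times
Predecessors: [3, 10, 9]
ES = max(3, 10, 9)
= 10


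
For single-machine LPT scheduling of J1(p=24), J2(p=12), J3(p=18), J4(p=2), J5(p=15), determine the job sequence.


LPT: sort by longest processing time first
  J1: p=24
  J3: p=18
  J5: p=15
  J2: p=12
  J4: p=2
Order: J1 → J3 → J5 → J2 → J4


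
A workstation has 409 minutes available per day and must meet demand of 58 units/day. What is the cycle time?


Cycle time = available time / demand
= 409 / 58
= 7.05 min/unit


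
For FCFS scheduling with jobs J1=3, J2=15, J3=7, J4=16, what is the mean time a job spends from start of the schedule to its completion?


Completion times:
  J1: completes at 3
  J2: completes at 18
  J3: completes at 25
  J4: completes at 41
Sum = 87
Average = 87/4
= 21.75


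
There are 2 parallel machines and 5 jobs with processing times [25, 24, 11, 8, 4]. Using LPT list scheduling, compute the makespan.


Jobs (LPT sorted): [25, 24, 11, 8, 4]
Machines: 2
  J=25 → Machine 1 (load: 0+25=25)
  J=24 → Machine 2 (load: 0+24=24)
  J=11 → Machine 2 (load: 24+11=35)
  J=8 → Machine 1 (load: 25+8=33)
  J=4 → Machine 1 (load: 33+4=37)
Machine loads: [37, 35]
Makespan = max = 37 time units


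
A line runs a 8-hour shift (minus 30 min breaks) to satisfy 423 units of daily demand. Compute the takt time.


Available = 8×60 - 30 = 450 min
Takt time = 450 / 423
= 1.06 min/unit


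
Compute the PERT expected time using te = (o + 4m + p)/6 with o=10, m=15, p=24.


te = (o + 4m + p) / 6
= (10 + 4×15 + 24) / 6
= (10 + 60 + 24) / 6
= 94 / 6
= 15.67


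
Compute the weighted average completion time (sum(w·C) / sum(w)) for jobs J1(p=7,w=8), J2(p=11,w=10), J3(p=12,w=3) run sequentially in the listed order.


Completion times:
  J1: C=7, w×C=8×7=56
  J2: C=18, w×C=10×18=180
  J3: C=30, w×C=3×30=90
Sum w×C = 326
Sum w = 21
Weighted avg = 326/21
= 15.52


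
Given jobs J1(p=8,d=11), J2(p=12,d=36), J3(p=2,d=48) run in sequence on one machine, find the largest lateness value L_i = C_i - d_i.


Lateness per job (L = C - d):
  J1: C=8, d=11, L=-3
  J2: C=20, d=36, L=-16
  J3: C=22, d=48, L=-26
Lmax = max(-3, -16, -26)
= -3


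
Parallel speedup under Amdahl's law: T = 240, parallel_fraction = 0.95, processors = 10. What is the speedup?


Amdahl's law: T_p = T × ((1-p) + p/N)
= 240 × ((1-0.95) + 0.95/10)
= 240 × (0.05 + 0.0950)
= 240 × 0.1450
= 34.80
Speedup = 240/34.80
= 6.90×


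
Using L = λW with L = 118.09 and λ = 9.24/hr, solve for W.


Little's law: L = λW → W = L / λ
= 118.09 / 9.24
= 12.78 hours


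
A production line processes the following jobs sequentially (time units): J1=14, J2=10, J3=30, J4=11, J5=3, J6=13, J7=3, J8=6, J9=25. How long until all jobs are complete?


Sequential makespan: sum all processing times
= 14 + 10 + 30 + 11 + 3 + 13 + 3 + 6 + 25
= 115 time units


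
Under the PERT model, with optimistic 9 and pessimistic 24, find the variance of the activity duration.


σ² = ((p - o) / 6)² = (p - o)² / 36
= (24 - 9)² / 36
= 15² / 36
= 225 / 36
= 6.2500


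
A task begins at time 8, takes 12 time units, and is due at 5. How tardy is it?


Completion = start + processing = 8 + 12 = 20
Tardiness = max(0, C - d) = max(0, 20 - 5)
= max(0, 15)
= 15


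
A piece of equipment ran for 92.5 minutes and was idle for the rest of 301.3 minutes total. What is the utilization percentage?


Utilization = busy / total × 100
= 92.5 / 301.3 × 100
= 30.7%


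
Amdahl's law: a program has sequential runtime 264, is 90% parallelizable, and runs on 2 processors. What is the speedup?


Amdahl's law: T_p = T × ((1-p) + p/N)
= 264 × ((1-0.9) + 0.9/2)
= 264 × (0.10 + 0.4500)
= 264 × 0.5500
= 145.20
Speedup = 264/145.20
= 1.82×


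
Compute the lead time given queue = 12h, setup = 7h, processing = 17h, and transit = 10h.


Lead time = queue + setup + processing + transit
= 12 + 7 + 17 + 10
= 46 hours


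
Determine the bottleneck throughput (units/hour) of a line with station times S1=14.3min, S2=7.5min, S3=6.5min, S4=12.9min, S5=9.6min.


Bottleneck = longest station time
Station times: [14.3, 7.5, 6.5, 12.9, 9.6]
Max = 14.3 min
Rate = 60 / 14.3
= 4.20 units/hour (bottleneck: 14.3min)


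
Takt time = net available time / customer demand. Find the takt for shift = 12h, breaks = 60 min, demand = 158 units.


Available = 12×60 - 60 = 660 min
Takt time = 660 / 158
= 4.18 min/unit


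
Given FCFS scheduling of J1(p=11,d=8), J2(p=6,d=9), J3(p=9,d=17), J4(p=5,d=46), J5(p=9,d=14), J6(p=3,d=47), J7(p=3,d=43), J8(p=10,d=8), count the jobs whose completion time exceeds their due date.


Completion vs due date:
  J1: C=11, d=8 → TARDY
  J2: C=17, d=9 → TARDY
  J3: C=26, d=17 → TARDY
  J4: C=31, d=46 → on time
  J5: C=40, d=14 → TARDY
  J6: C=43, d=47 → on time
  J7: C=46, d=43 → TARDY
  J8: C=56, d=8 → TARDY
Tardy jobs: J1, J2, J3, J5, J7, J8
Count = 6


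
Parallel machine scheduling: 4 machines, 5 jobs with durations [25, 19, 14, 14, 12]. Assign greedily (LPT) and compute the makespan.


Jobs (LPT sorted): [25, 19, 14, 14, 12]
Machines: 4
  J=25 → Machine 1 (load: 0+25=25)
  J=19 → Machine 2 (load: 0+19=19)
  J=14 → Machine 3 (load: 0+14=14)
  J=14 → Machine 4 (load: 0+14=14)
  J=12 → Machine 3 (load: 14+12=26)
Machine loads: [25, 19, 26, 14]
Makespan = max = 26 time units


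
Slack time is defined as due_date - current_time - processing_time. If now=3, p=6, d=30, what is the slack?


Slack = due - current_time - processing
= 30 - 3 - 6
= 21


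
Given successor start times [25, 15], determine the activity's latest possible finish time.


LF = min of all successor start times
Successors start at: [25, 15]
LF = min(25, 15)
= 15


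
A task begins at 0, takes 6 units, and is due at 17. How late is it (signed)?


Completion = 0 + 6 = 6
Lateness = C - d = 6 - 17
= -11


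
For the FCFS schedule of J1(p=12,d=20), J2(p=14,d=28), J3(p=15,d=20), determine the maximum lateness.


Lateness per job (L = C - d):
  J1: C=12, d=20, L=-8
  J2: C=26, d=28, L=-2
  J3: C=41, d=20, L=21
Lmax = max(-8, -2, 21)
= 21


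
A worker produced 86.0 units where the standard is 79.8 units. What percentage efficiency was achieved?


Efficiency = (actual / standard) × 100
= (86.0 / 79.8) × 100
= 107.8%


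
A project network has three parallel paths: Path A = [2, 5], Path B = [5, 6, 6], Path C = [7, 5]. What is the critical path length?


Path A: 2 + 5 = 7
Path B: 5 + 6 + 6 = 17
Path C: 7 + 5 = 12
Critical path = longest = max(7, 17, 12)
= 17 (Path B)


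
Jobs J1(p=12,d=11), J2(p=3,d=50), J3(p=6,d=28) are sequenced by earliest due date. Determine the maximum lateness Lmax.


EDD order: J1 → J3 → J2
Completion and lateness:
  J1: C=12, d=11, L=12-11=1
  J3: C=18, d=28, L=18-28=-10
  J2: C=21, d=50, L=21-50=-29
Lmax = max(1, -10, -29)
= 1


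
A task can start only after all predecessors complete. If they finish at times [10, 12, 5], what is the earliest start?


ES = max of all predecessor completion times
Predecessors: [10, 12, 5]
ES = max(10, 12, 5)
= 12


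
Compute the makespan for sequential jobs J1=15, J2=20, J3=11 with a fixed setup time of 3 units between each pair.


Makespan = Σ processing + (n-1) × setup
= (15 + 20 + 11) + (3-1)×3
= 46 + 6
= 52 time units


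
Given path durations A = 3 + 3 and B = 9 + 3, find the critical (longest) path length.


Path A: 3 + 3 = 6
Path B: 9 + 3 = 12
Critical path = longest = max(6, 12)
= 12 (Path B)


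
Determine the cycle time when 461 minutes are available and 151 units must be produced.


Cycle time = available time / demand
= 461 / 151
= 3.05 min/unit


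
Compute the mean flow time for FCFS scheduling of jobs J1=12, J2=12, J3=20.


Completion times:
  J1: completes at 12
  J2: completes at 24
  J3: completes at 44
Sum = 80
Average = 80/3
= 26.67


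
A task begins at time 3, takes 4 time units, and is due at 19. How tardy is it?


Completion = start + processing = 3 + 4 = 7
Tardiness = max(0, C - d) = max(0, 7 - 19)
= max(0, -12)
= 0


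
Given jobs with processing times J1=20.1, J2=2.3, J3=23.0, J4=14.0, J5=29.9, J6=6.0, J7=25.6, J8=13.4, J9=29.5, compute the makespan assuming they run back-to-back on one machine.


Sequential makespan: sum all processing times
= 20.1 + 2.3 + 23.0 + 14.0 + 29.9 + 6.0 + 25.6 + 13.4 + 29.5
= 163.8 time units


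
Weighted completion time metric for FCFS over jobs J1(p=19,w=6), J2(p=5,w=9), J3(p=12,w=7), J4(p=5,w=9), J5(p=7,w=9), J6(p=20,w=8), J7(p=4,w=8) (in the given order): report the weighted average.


Completion times:
  J1: C=19, w×C=6×19=114
  J2: C=24, w×C=9×24=216
  J3: C=36, w×C=7×36=252
  J4: C=41, w×C=9×41=369
  J5: C=48, w×C=9×48=432
  J6: C=68, w×C=8×68=544
  J7: C=72, w×C=8×72=576
Sum w×C = 2503
Sum w = 56
Weighted avg = 2503/56
= 44.70


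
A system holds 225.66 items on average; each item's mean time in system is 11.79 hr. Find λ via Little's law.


Little's law: L = λW → λ = L / W
= 225.66 / 11.79
= 19.14 per hour


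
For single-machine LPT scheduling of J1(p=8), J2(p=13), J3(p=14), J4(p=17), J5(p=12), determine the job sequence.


LPT: sort by longest processing time first
  J4: p=17
  J3: p=14
  J2: p=13
  J5: p=12
  J1: p=8
Order: J4 → J3 → J2 → J5 → J1


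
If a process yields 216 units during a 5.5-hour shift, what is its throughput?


Throughput = units / time
= 216 / 5.5
= 39.3 units/hour


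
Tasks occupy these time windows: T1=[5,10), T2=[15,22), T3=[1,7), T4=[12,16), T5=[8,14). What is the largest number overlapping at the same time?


Check each time point for overlaps:
  t=5: 2 tasks active (T1, T3)
Max concurrent = 2


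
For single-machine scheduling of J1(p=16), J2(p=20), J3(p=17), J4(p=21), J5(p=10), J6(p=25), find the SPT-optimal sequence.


SPT: sort by shortest processing time
  J5: p=10
  J1: p=16
  J3: p=17
  J2: p=20
  J4: p=21
  J6: p=25
Order: J5 → J1 → J3 → J2 → J4 → J6


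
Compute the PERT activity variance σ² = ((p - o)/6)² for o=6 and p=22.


σ² = ((p - o) / 6)² = (p - o)² / 36
= (22 - 6)² / 36
= 16² / 36
= 256 / 36
= 7.1111


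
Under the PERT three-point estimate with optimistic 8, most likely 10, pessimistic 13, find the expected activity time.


te = (o + 4m + p) / 6
= (8 + 4×10 + 13) / 6
= (8 + 40 + 13) / 6
= 61 / 6
= 10.17


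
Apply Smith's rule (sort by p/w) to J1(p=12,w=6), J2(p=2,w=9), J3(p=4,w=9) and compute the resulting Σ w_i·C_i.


WSPT order (by p/w): J2 → J3 → J1
  J2: C=2, w·C=9×2=18
  J3: C=6, w·C=9×6=54
  J1: C=18, w·C=6×18=108
Σ w·C = 180
= 180


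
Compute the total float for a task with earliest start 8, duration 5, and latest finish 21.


EF = ES + duration = 8 + 5 = 13
LS = LF - duration = 21 - 5 = 16
Total Float = LF - EF = 21 - 13
(or LS - ES = 16 - 8)
= 8


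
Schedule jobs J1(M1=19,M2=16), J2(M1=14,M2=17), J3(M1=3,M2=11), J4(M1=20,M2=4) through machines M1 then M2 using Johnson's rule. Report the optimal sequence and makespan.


Johnson's rule:
Group 1 (M1≤M2, sort by M1): ['J3', 'J2']
Group 2 (M1>M2, sort desc M2): ['J1', 'J4']
Sequence: J3 → J2 → J1 → J4
Makespan calculation:
  J3: M1 done=3, M2 done=14
  J2: M1 done=17, M2 done=34
  J1: M1 done=36, M2 done=52
  J4: M1 done=56, M2 done=60
= Sequence: J3 → J2 → J1 → J4, Makespan: 60


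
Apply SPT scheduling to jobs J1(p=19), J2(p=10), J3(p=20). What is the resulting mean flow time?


SPT order: J2 → J1 → J3
Completion times:
  J2: C=10
  J1: C=29
  J3: C=49
Sum = 88, n = 3
Mean flow = 88/3
= 29.33


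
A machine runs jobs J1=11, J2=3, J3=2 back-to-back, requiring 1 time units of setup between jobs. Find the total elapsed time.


Makespan = Σ processing + (n-1) × setup
= (11 + 3 + 2) + (3-1)×1
= 16 + 2
= 18 time units


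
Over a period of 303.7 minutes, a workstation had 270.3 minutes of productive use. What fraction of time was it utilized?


Utilization = busy / total × 100
= 270.3 / 303.7 × 100
= 89.0%


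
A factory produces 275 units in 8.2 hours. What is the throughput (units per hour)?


Throughput = units / time
= 275 / 8.2
= 33.5 units/hour


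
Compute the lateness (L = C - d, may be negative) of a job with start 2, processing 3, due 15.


Completion = 2 + 3 = 5
Lateness = C - d = 5 - 15
= -10


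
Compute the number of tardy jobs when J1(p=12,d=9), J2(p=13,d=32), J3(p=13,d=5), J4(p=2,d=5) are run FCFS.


Completion vs due date:
  J1: C=12, d=9 → TARDY
  J2: C=25, d=32 → on time
  J3: C=38, d=5 → TARDY
  J4: C=40, d=5 → TARDY
Tardy jobs: J1, J3, J4
Count = 3


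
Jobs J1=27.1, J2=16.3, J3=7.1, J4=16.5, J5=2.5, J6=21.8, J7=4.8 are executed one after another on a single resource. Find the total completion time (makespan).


Sequential makespan: sum all processing times
= 27.1 + 16.3 + 7.1 + 16.5 + 2.5 + 21.8 + 4.8
= 96.1 time units


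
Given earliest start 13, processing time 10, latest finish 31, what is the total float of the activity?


EF = ES + duration = 13 + 10 = 23
LS = LF - duration = 31 - 10 = 21
Total Float = LF - EF = 31 - 23
(or LS - ES = 21 - 13)
= 8


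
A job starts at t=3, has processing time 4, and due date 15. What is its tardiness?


Completion = start + processing = 3 + 4 = 7
Tardiness = max(0, C - d) = max(0, 7 - 15)
= max(0, -8)
= 0


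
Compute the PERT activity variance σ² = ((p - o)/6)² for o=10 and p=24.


σ² = ((p - o) / 6)² = (p - o)² / 36
= (24 - 10)² / 36
= 14² / 36
= 196 / 36
= 5.4444


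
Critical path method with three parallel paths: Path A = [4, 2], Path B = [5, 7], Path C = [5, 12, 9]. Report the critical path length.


Path A: 4 + 2 = 6
Path B: 5 + 7 = 12
Path C: 5 + 12 + 9 = 26
Critical path = longest = max(6, 12, 26)
= 26 (Path C)


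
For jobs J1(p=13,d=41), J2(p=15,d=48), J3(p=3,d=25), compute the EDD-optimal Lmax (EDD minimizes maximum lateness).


EDD order: J3 → J1 → J2
Completion and lateness:
  J3: C=3, d=25, L=3-25=-22
  J1: C=16, d=41, L=16-41=-25
  J2: C=31, d=48, L=31-48=-17
Lmax = max(-22, -25, -17)
= -17


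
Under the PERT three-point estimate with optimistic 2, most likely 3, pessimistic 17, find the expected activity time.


te = (o + 4m + p) / 6
= (2 + 4×3 + 17) / 6
= (2 + 12 + 17) / 6
= 31 / 6
= 5.17


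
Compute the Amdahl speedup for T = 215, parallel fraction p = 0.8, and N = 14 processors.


Amdahl's law: T_p = T × ((1-p) + p/N)
= 215 × ((1-0.8) + 0.8/14)
= 215 × (0.20 + 0.0571)
= 215 × 0.2571
= 55.29
Speedup = 215/55.29
= 3.89×


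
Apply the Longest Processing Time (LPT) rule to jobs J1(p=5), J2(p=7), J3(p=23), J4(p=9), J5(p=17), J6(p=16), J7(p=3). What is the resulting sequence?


LPT: sort by longest processing time first
  J3: p=23
  J5: p=17
  J6: p=16
  J4: p=9
  J2: p=7
  J1: p=5
  J7: p=3
Order: J3 → J5 → J6 → J4 → J2 → J1 → J7


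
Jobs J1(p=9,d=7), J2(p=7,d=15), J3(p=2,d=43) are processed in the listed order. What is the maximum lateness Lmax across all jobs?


Lateness per job (L = C - d):
  J1: C=9, d=7, L=2
  J2: C=16, d=15, L=1
  J3: C=18, d=43, L=-25
Lmax = max(2, 1, -25)
= 2


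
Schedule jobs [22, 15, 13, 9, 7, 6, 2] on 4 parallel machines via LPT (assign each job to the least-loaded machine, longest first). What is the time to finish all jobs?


Jobs (LPT sorted): [22, 15, 13, 9, 7, 6, 2]
Machines: 4
  J=22 → Machine 1 (load: 0+22=22)
  J=15 → Machine 2 (load: 0+15=15)
  J=13 → Machine 3 (load: 0+13=13)
  J=9 → Machine 4 (load: 0+9=9)
  J=7 → Machine 4 (load: 9+7=16)
  J=6 → Machine 3 (load: 13+6=19)
  J=2 → Machine 2 (load: 15+2=17)
Machine loads: [22, 17, 19, 16]
Makespan = max = 22 time units


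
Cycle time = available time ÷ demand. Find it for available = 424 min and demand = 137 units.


Cycle time = available time / demand
= 424 / 137
= 3.09 min/unit


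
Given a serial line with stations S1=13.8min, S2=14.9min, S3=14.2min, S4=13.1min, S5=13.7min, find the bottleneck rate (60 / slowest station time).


Bottleneck = longest station time
Station times: [13.8, 14.9, 14.2, 13.1, 13.7]
Max = 14.9 min
Rate = 60 / 14.9
= 4.03 units/hour (bottleneck: 14.9min)


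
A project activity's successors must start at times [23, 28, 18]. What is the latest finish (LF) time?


LF = min of all successor start times
Successors start at: [23, 28, 18]
LF = min(23, 28, 18)
= 18


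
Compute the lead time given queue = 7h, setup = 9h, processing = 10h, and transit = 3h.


Lead time = queue + setup + processing + transit
= 7 + 9 + 10 + 3
= 29 hours


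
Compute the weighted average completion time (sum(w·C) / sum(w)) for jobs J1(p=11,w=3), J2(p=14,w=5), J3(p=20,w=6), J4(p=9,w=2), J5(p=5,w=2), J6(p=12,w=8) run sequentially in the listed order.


Completion times:
  J1: C=11, w×C=3×11=33
  J2: C=25, w×C=5×25=125
  J3: C=45, w×C=6×45=270
  J4: C=54, w×C=2×54=108
  J5: C=59, w×C=2×59=118
  J6: C=71, w×C=8×71=568
Sum w×C = 1222
Sum w = 26
Weighted avg = 1222/26
= 47.00


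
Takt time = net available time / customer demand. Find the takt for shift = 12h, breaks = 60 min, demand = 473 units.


Available = 12×60 - 60 = 660 min
Takt time = 660 / 473
= 1.40 min/unit


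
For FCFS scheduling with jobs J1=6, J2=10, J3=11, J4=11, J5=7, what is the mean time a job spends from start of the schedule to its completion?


Completion times:
  J1: completes at 6
  J2: completes at 16
  J3: completes at 27
  J4: completes at 38
  J5: completes at 45
Sum = 132
Average = 132/5
= 26.40


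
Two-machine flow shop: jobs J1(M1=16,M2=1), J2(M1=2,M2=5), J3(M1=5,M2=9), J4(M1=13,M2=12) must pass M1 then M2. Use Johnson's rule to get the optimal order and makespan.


Johnson's rule:
Group 1 (M1≤M2, sort by M1): ['J2', 'J3']
Group 2 (M1>M2, sort desc M2): ['J4', 'J1']
Sequence: J2 → J3 → J4 → J1
Makespan calculation:
  J2: M1 done=2, M2 done=7
  J3: M1 done=7, M2 done=16
  J4: M1 done=20, M2 done=32
  J1: M1 done=36, M2 done=37
= Sequence: J2 → J3 → J4 → J1, Makespan: 37


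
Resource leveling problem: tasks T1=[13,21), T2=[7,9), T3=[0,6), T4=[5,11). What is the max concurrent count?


Check each time point for overlaps:
  t=5: 2 tasks active (T3, T4)
Max concurrent = 2


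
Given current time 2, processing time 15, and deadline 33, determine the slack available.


Slack = due - current_time - processing
= 33 - 2 - 15
= 16


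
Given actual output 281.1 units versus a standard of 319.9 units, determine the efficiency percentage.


Efficiency = (actual / standard) × 100
= (281.1 / 319.9) × 100
= 87.9%


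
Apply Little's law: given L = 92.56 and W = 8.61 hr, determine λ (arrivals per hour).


Little's law: L = λW → λ = L / W
= 92.56 / 8.61
= 10.75 per hour


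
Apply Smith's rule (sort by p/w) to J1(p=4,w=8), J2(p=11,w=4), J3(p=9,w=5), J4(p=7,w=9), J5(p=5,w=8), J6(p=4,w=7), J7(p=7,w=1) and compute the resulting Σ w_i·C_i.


WSPT order (by p/w): J1 → J6 → J5 → J4 → J3 → J2 → J7
  J1: C=4, w·C=8×4=32
  J6: C=8, w·C=7×8=56
  J5: C=13, w·C=8×13=104
  J4: C=20, w·C=9×20=180
  J3: C=29, w·C=5×29=145
  J2: C=40, w·C=4×40=160
  J7: C=47, w·C=1×47=47
Σ w·C = 724
= 724


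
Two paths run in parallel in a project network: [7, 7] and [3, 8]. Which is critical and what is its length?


Path A: 7 + 7 = 14
Path B: 3 + 8 = 11
Critical path = longest = max(14, 11)
= 14 (Path A)


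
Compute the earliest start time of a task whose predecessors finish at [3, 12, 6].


ES = max of all predecessor completion times
Predecessors: [3, 12, 6]
ES = max(3, 12, 6)
= 12


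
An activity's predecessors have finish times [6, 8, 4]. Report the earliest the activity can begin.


ES = max of all predecessor completion times
Predecessors: [6, 8, 4]
ES = max(6, 8, 4)
= 8


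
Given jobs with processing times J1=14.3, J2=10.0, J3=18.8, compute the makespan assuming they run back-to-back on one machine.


Sequential makespan: sum all processing times
= 14.3 + 10.0 + 18.8
= 43.1 time units


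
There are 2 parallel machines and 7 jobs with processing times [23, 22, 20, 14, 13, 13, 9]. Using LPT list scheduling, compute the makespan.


Jobs (LPT sorted): [23, 22, 20, 14, 13, 13, 9]
Machines: 2
  J=23 → Machine 1 (load: 0+23=23)
  J=22 → Machine 2 (load: 0+22=22)
  J=20 → Machine 2 (load: 22+20=42)
  J=14 → Machine 1 (load: 23+14=37)
  J=13 → Machine 1 (load: 37+13=50)
  J=13 → Machine 2 (load: 42+13=55)
  J=9 → Machine 1 (load: 50+9=59)
Machine loads: [59, 55]
Makespan = max = 59 time units


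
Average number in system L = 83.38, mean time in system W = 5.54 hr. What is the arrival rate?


Little's law: L = λW → λ = L / W
= 83.38 / 5.54
= 15.05 per hour


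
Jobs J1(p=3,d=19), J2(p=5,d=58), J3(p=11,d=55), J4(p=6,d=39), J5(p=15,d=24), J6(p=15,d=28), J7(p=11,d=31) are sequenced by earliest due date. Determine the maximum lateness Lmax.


EDD order: J1 → J5 → J6 → J7 → J4 → J3 → J2
Completion and lateness:
  J1: C=3, d=19, L=3-19=-16
  J5: C=18, d=24, L=18-24=-6
  J6: C=33, d=28, L=33-28=5
  J7: C=44, d=31, L=44-31=13
  J4: C=50, d=39, L=50-39=11
  J3: C=61, d=55, L=61-55=6
  J2: C=66, d=58, L=66-58=8
Lmax = max(-16, -6, 5, 13, 11, 6, 8)
= 13


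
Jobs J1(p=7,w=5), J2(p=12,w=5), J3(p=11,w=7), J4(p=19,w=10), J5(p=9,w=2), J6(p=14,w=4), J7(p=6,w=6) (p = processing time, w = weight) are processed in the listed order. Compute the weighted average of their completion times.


Completion times:
  J1: C=7, w×C=5×7=35
  J2: C=19, w×C=5×19=95
  J3: C=30, w×C=7×30=210
  J4: C=49, w×C=10×49=490
  J5: C=58, w×C=2×58=116
  J6: C=72, w×C=4×72=288
  J7: C=78, w×C=6×78=468
Sum w×C = 1702
Sum w = 39
Weighted avg = 1702/39
= 43.64


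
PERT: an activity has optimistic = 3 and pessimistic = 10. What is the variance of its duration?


σ² = ((p - o) / 6)² = (p - o)² / 36
= (10 - 3)² / 36
= 7² / 36
= 49 / 36
= 1.3611


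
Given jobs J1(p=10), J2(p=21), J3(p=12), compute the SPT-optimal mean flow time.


SPT order: J1 → J3 → J2
Completion times:
  J1: C=10
  J3: C=22
  J2: C=43
Sum = 75, n = 3
Mean flow = 75/3
= 25.00


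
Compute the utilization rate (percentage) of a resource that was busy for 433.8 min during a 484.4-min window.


Utilization = busy / total × 100
= 433.8 / 484.4 × 100
= 89.6%


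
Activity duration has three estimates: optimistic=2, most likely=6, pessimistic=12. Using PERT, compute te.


te = (o + 4m + p) / 6
= (2 + 4×6 + 12) / 6
= (2 + 24 + 12) / 6
= 38 / 6
= 6.33


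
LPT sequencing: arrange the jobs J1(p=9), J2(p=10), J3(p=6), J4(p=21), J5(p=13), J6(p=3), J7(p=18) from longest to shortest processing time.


LPT: sort by longest processing time first
  J4: p=21
  J7: p=18
  J5: p=13
  J2: p=10
  J1: p=9
  J3: p=6
  J6: p=3
Order: J4 → J7 → J5 → J2 → J1 → J3 → J6


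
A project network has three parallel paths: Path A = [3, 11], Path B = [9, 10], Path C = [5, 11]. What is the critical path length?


Path A: 3 + 11 = 14
Path B: 9 + 10 = 19
Path C: 5 + 11 = 16
Critical path = longest = max(14, 19, 16)
= 19 (Path B)


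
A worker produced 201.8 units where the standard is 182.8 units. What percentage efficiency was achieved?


Efficiency = (actual / standard) × 100
= (201.8 / 182.8) × 100
= 110.4%


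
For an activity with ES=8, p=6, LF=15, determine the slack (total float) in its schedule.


EF = ES + duration = 8 + 6 = 14
LS = LF - duration = 15 - 6 = 9
Total Float = LF - EF = 15 - 14
(or LS - ES = 9 - 8)
= 1


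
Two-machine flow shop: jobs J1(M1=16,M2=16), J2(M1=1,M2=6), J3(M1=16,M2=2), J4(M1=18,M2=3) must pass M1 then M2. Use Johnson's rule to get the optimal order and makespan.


Johnson's rule:
Group 1 (M1≤M2, sort by M1): ['J2', 'J1']
Group 2 (M1>M2, sort desc M2): ['J4', 'J3']
Sequence: J2 → J1 → J4 → J3
Makespan calculation:
  J2: M1 done=1, M2 done=7
  J1: M1 done=17, M2 done=33
  J4: M1 done=35, M2 done=38
  J3: M1 done=51, M2 done=53
= Sequence: J2 → J1 → J4 → J3, Makespan: 53


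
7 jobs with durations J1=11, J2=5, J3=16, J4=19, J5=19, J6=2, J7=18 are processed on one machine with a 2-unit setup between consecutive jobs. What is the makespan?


Makespan = Σ processing + (n-1) × setup
= (11 + 5 + 16 + 19 + 19 + 2 + 18) + (7-1)×2
= 90 + 12
= 102 time units


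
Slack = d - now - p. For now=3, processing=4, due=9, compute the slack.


Slack = due - current_time - processing
= 9 - 3 - 4
= 2


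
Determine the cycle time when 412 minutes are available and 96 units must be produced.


Cycle time = available time / demand
= 412 / 96
= 4.29 min/unit


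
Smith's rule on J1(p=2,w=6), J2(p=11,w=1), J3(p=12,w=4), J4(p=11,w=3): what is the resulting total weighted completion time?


WSPT order (by p/w): J1 → J3 → J4 → J2
  J1: C=2, w·C=6×2=12
  J3: C=14, w·C=4×14=56
  J4: C=25, w·C=3×25=75
  J2: C=36, w·C=1×36=36
Σ w·C = 179
= 179


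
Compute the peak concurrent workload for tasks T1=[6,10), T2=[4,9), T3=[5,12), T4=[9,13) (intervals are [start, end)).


Check each time point for overlaps:
  t=6: 3 tasks active (T1, T2, T3)
Max concurrent = 3


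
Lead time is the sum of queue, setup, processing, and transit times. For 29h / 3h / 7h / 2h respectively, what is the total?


Lead time = queue + setup + processing + transit
= 29 + 3 + 7 + 2
= 41 hours


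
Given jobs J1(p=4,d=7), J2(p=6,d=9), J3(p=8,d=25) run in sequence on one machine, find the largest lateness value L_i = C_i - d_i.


Lateness per job (L = C - d):
  J1: C=4, d=7, L=-3
  J2: C=10, d=9, L=1
  J3: C=18, d=25, L=-7
Lmax = max(-3, 1, -7)
= 1


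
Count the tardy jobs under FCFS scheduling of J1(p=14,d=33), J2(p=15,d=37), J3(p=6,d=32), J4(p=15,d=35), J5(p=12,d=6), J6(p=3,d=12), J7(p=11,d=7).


Completion vs due date:
  J1: C=14, d=33 → on time
  J2: C=29, d=37 → on time
  J3: C=35, d=32 → TARDY
  J4: C=50, d=35 → TARDY
  J5: C=62, d=6 → TARDY
  J6: C=65, d=12 → TARDY
  J7: C=76, d=7 → TARDY
Tardy jobs: J3, J4, J5, J6, J7
Count = 5


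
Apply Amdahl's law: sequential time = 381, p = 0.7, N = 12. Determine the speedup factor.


Amdahl's law: T_p = T × ((1-p) + p/N)
= 381 × ((1-0.7) + 0.7/12)
= 381 × (0.30 + 0.0583)
= 381 × 0.3583
= 136.53
Speedup = 381/136.53
= 2.79×


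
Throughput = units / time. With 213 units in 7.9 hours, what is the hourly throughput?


Throughput = units / time
= 213 / 7.9
= 27.0 units/hour


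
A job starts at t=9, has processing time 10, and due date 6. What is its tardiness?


Completion = start + processing = 9 + 10 = 19
Tardiness = max(0, C - d) = max(0, 19 - 6)
= max(0, 13)
= 13


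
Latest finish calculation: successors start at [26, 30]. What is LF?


LF = min of all successor start times
Successors start at: [26, 30]
LF = min(26, 30)
= 26


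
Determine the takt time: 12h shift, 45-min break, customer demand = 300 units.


Available = 12×60 - 45 = 675 min
Takt time = 675 / 300
= 2.25 min/unit


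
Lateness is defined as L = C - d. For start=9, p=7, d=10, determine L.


Completion = 9 + 7 = 16
Lateness = C - d = 16 - 10
= 6


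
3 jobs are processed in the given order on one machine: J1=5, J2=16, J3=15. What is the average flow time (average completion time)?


Completion times:
  J1: completes at 5
  J2: completes at 21
  J3: completes at 36
Sum = 62
Average = 62/3
= 20.67


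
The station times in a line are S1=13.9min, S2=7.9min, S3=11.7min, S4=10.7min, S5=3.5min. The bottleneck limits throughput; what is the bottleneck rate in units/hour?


Bottleneck = longest station time
Station times: [13.9, 7.9, 11.7, 10.7, 3.5]
Max = 13.9 min
Rate = 60 / 13.9
= 4.32 units/hour (bottleneck: 13.9min)


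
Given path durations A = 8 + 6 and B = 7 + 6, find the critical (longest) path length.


Path A: 8 + 6 = 14
Path B: 7 + 6 = 13
Critical path = longest = max(14, 13)
= 14 (Path A)


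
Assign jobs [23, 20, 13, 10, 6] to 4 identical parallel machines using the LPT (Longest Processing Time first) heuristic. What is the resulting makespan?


Jobs (LPT sorted): [23, 20, 13, 10, 6]
Machines: 4
  J=23 → Machine 1 (load: 0+23=23)
  J=20 → Machine 2 (load: 0+20=20)
  J=13 → Machine 3 (load: 0+13=13)
  J=10 → Machine 4 (load: 0+10=10)
  J=6 → Machine 4 (load: 10+6=16)
Machine loads: [23, 20, 13, 16]
Makespan = max = 23 time units


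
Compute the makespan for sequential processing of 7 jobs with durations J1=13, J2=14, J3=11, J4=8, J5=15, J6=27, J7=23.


Sequential makespan: sum all processing times
= 13 + 14 + 11 + 8 + 15 + 27 + 23
= 111 time units


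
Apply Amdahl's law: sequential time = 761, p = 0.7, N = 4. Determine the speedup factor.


Amdahl's law: T_p = T × ((1-p) + p/N)
= 761 × ((1-0.7) + 0.7/4)
= 761 × (0.30 + 0.1750)
= 761 × 0.4750
= 361.48
Speedup = 761/361.48
= 2.11×


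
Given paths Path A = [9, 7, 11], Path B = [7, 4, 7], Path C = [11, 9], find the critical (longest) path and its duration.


Path A: 9 + 7 + 11 = 27
Path B: 7 + 4 + 7 = 18
Path C: 11 + 9 = 20
Critical path = longest = max(27, 18, 20)
= 27 (Path A)


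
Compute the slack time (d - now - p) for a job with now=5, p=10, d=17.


Slack = due - current_time - processing
= 17 - 5 - 10
= 2


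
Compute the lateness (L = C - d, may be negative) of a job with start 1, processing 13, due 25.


Completion = 1 + 13 = 14
Lateness = C - d = 14 - 25
= -11


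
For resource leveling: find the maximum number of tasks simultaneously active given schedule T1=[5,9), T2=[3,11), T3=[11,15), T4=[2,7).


Check each time point for overlaps:
  t=5: 3 tasks active (T1, T2, T4)
Max concurrent = 3


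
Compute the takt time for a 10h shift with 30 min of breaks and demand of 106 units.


Available = 10×60 - 30 = 570 min
Takt time = 570 / 106
= 5.38 min/unit


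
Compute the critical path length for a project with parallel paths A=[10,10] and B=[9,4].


Path A: 10 + 10 = 20
Path B: 9 + 4 = 13
Critical path = longest = max(20, 13)
= 20 (Path A)


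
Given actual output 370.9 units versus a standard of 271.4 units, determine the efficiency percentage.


Efficiency = (actual / standard) × 100
= (370.9 / 271.4) × 100
= 136.7%


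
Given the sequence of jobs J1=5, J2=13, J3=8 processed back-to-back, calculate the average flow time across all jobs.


Completion times:
  J1: completes at 5
  J2: completes at 18
  J3: completes at 26
Sum = 49
Average = 49/3
= 16.33


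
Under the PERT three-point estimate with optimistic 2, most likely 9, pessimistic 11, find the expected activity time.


te = (o + 4m + p) / 6
= (2 + 4×9 + 11) / 6
= (2 + 36 + 11) / 6
= 49 / 6
= 8.17


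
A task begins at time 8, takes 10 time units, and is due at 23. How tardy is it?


Completion = start + processing = 8 + 10 = 18
Tardiness = max(0, C - d) = max(0, 18 - 23)
= max(0, -5)
= 0


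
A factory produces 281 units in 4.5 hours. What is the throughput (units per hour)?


Throughput = units / time
= 281 / 4.5
= 62.4 units/hour


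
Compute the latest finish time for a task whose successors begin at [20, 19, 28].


LF = min of all successor start times
Successors start at: [20, 19, 28]
LF = min(20, 19, 28)
= 19


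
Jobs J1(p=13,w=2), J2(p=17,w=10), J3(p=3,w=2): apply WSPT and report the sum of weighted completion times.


WSPT order (by p/w): J3 → J2 → J1
  J3: C=3, w·C=2×3=6
  J2: C=20, w·C=10×20=200
  J1: C=33, w·C=2×33=66
Σ w·C = 272
= 272


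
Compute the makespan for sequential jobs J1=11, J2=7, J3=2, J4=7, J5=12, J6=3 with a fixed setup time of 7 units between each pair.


Makespan = Σ processing + (n-1) × setup
= (11 + 7 + 2 + 7 + 12 + 3) + (6-1)×7
= 42 + 35
= 77 time units
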